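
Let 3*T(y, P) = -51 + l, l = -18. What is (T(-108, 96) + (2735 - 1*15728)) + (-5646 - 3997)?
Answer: -22659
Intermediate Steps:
T(y, P) = -23 (T(y, P) = (-51 - 18)/3 = (1/3)*(-69) = -23)
(T(-108, 96) + (2735 - 1*15728)) + (-5646 - 3997) = (-23 + (2735 - 1*15728)) + (-5646 - 3997) = (-23 + (2735 - 15728)) - 9643 = (-23 - 12993) - 9643 = -13016 - 9643 = -22659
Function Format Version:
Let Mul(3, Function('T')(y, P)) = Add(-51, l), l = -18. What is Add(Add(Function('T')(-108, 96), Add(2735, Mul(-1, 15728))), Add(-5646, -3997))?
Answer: -22659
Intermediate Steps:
Function('T')(y, P) = -23 (Function('T')(y, P) = Mul(Rational(1, 3), Add(-51, -18)) = Mul(Rational(1, 3), -69) = -23)
Add(Add(Function('T')(-108, 96), Add(2735, Mul(-1, 15728))), Add(-5646, -3997)) = Add(Add(-23, Add(2735, Mul(-1, 15728))), Add(-5646, -3997)) = Add(Add(-23, Add(2735, -15728)), -9643) = Add(Add(-23, -12993), -9643) = Add(-13016, -9643) = -22659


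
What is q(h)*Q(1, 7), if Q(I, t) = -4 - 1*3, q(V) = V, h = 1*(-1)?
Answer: 7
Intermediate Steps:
h = -1
Q(I, t) = -7 (Q(I, t) = -4 - 3 = -7)
q(h)*Q(1, 7) = -1*(-7) = 7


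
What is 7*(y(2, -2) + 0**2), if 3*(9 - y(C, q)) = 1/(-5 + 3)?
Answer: 385/6 ≈ 64.167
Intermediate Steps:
y(C, q) = 55/6 (y(C, q) = 9 - 1/(3*(-5 + 3)) = 9 - 1/3/(-2) = 9 - 1/3*(-1/2) = 9 + 1/6 = 55/6)
7*(y(2, -2) + 0**2) = 7*(55/6 + 0**2) = 7*(55/6 + 0) = 7*(55/6) = 385/6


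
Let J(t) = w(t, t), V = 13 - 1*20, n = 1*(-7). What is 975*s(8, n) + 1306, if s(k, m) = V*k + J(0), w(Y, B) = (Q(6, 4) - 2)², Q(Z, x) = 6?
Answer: -37694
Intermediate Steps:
n = -7
V = -7 (V = 13 - 20 = -7)
w(Y, B) = 16 (w(Y, B) = (6 - 2)² = 4² = 16)
J(t) = 16
s(k, m) = 16 - 7*k (s(k, m) = -7*k + 16 = 16 - 7*k)
975*s(8, n) + 1306 = 975*(16 - 7*8) + 1306 = 975*(16 - 56) + 1306 = 975*(-40) + 1306 = -39000 + 1306 = -37694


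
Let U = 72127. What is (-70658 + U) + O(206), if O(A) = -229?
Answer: 1240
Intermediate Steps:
(-70658 + U) + O(206) = (-70658 + 72127) - 229 = 1469 - 229 = 1240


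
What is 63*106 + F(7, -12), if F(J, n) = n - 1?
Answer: 6665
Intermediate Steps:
F(J, n) = -1 + n
63*106 + F(7, -12) = 63*106 + (-1 - 12) = 6678 - 13 = 6665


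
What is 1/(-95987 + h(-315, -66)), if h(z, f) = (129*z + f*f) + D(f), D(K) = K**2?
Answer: -1/127910 ≈ -7.8180e-6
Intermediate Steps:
h(z, f) = 2*f**2 + 129*z (h(z, f) = (129*z + f*f) + f**2 = (129*z + f**2) + f**2 = (f**2 + 129*z) + f**2 = 2*f**2 + 129*z)
1/(-95987 + h(-315, -66)) = 1/(-95987 + (2*(-66)**2 + 129*(-315))) = 1/(-95987 + (2*4356 - 40635)) = 1/(-95987 + (8712 - 40635)) = 1/(-95987 - 31923) = 1/(-127910) = -1/127910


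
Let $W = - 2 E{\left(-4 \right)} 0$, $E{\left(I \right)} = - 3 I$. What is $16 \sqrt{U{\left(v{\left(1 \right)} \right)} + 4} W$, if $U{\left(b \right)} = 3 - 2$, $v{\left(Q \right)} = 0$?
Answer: $0$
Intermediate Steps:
$U{\left(b \right)} = 1$
$W = 0$ ($W = - 2 \left(\left(-3\right) \left(-4\right)\right) 0 = \left(-2\right) 12 \cdot 0 = \left(-24\right) 0 = 0$)
$16 \sqrt{U{\left(v{\left(1 \right)} \right)} + 4} W = 16 \sqrt{1 + 4} \cdot 0 = 16 \sqrt{5} \cdot 0 = 0$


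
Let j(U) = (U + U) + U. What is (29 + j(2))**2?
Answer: 1225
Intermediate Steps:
j(U) = 3*U (j(U) = 2*U + U = 3*U)
(29 + j(2))**2 = (29 + 3*2)**2 = (29 + 6)**2 = 35**2 = 1225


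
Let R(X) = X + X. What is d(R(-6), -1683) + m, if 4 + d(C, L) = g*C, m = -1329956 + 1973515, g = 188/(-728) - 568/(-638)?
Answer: 18681537925/29029 ≈ 6.4355e+5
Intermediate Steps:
g = 36695/58058 (g = 188*(-1/728) - 568*(-1/638) = -47/182 + 284/319 = 36695/58058 ≈ 0.63204)
R(X) = 2*X
m = 643559
d(C, L) = -4 + 36695*C/58058
d(R(-6), -1683) + m = (-4 + 36695*(2*(-6))/58058) + 643559 = (-4 + (36695/58058)*(-12)) + 643559 = (-4 - 220170/29029) + 643559 = -336286/29029 + 643559 = 18681537925/29029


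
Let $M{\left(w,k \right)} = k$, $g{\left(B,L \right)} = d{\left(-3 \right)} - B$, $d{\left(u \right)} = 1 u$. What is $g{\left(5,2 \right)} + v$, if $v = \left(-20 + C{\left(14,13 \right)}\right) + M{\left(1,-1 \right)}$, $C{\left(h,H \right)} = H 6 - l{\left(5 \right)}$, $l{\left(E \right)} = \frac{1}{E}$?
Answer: $\frac{244}{5} \approx 48.8$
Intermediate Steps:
$d{\left(u \right)} = u$
$g{\left(B,L \right)} = -3 - B$
$C{\left(h,H \right)} = - \frac{1}{5} + 6 H$ ($C{\left(h,H \right)} = H 6 - \frac{1}{5} = 6 H - \frac{1}{5} = - \frac{1}{5} + 6 H$)
$v = \frac{284}{5}$ ($v = \left(-20 + \left(- \frac{1}{5} + 6 \cdot 13\right)\right) - 1 = \left(-20 + \left(- \frac{1}{5} + 78\right)\right) - 1 = \left(-20 + \frac{389}{5}\right) - 1 = \frac{289}{5} - 1 = \frac{284}{5} \approx 56.8$)
$g{\left(5,2 \right)} + v = \left(-3 - 5\right) + \frac{284}{5} = -8 + \frac{284}{5} = \frac{244}{5}$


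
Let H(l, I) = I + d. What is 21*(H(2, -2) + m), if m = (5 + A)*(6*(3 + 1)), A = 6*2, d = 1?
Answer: 8547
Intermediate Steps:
H(l, I) = 1 + I (H(l, I) = I + 1 = 1 + I)
A = 12
m = 408 (m = (5 + 12)*(6*(3 + 1)) = 17*(6*4) = 17*24 = 408)
21*(H(2, -2) + m) = 21*((1 - 2) + 408) = 21*(-1 + 408) = 21*407 = 8547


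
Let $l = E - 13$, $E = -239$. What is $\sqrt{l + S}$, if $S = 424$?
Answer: $2 \sqrt{43} \approx 13.115$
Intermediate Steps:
$l = -252$ ($l = -239 - 13 = -252$)
$\sqrt{l + S} = \sqrt{-252 + 424} = \sqrt{172} = 2 \sqrt{43}$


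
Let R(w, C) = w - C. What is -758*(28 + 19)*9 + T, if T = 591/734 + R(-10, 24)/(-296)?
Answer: -17415506371/54316 ≈ -3.2063e+5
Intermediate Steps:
T = 49973/54316 (T = 591/734 + (-10 - 1*24)/(-296) = 591*(1/734) + (-10 - 24)*(-1/296) = 591/734 - 34*(-1/296) = 591/734 + 17/148 = 49973/54316 ≈ 0.92004)
-758*(28 + 19)*9 + T = -758*(28 + 19)*9 + 49973/54316 = -35626*9 + 49973/54316 = -758*423 + 49973/54316 = -320634 + 49973/54316 = -17415506371/54316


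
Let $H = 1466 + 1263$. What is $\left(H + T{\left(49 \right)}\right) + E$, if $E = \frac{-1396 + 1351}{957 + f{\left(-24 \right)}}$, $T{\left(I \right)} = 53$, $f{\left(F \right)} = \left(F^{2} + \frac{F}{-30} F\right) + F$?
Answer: $\frac{6907631}{2483} \approx 2782.0$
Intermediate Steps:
$f{\left(F \right)} = F + \frac{29 F^{2}}{30}$ ($f{\left(F \right)} = \left(F^{2} + F \left(- \frac{1}{30}\right) F\right) + F = \left(F^{2} + - \frac{F}{30} F\right) + F = \left(F^{2} - \frac{F^{2}}{30}\right) + F = \frac{29 F^{2}}{30} + F = F + \frac{29 F^{2}}{30}$)
$H = 2729$
$E = - \frac{75}{2483}$ ($E = \frac{-1396 + 1351}{957 + \frac{1}{30} \left(-24\right) \left(30 + 29 \left(-24\right)\right)} = - \frac{45}{957 + \frac{1}{30} \left(-24\right) \left(30 - 696\right)} = - \frac{45}{957 + \frac{1}{30} \left(-24\right) \left(-666\right)} = - \frac{45}{957 + \frac{2664}{5}} = - \frac{45}{\frac{7449}{5}} = \left(-45\right) \frac{5}{7449} = - \frac{75}{2483} \approx -0.030205$)
$\left(H + T{\left(49 \right)}\right) + E = \left(2729 + 53\right) - \frac{75}{2483} = 2782 - \frac{75}{2483} = \frac{6907631}{2483}$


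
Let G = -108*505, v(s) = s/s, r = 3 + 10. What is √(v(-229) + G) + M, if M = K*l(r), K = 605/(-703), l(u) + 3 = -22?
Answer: 15125/703 + I*√54539 ≈ 21.515 + 233.54*I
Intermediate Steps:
r = 13
l(u) = -25 (l(u) = -3 - 22 = -25)
v(s) = 1
K = -605/703 (K = 605*(-1/703) = -605/703 ≈ -0.86060)
G = -54540
M = 15125/703 (M = -605/703*(-25) = 15125/703 ≈ 21.515)
√(v(-229) + G) + M = √(1 - 54540) + 15125/703 = √(-54539) + 15125/703 = I*√54539 + 15125/703 = 15125/703 + I*√54539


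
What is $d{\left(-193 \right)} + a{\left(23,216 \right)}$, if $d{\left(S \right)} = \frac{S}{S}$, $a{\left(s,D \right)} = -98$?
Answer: $-97$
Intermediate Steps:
$d{\left(S \right)} = 1$
$d{\left(-193 \right)} + a{\left(23,216 \right)} = 1 - 98 = -97$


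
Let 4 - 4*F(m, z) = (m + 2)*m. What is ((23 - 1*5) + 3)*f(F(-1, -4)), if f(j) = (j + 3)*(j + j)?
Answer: 1785/8 ≈ 223.13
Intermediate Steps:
F(m, z) = 1 - m*(2 + m)/4 (F(m, z) = 1 - (m + 2)*m/4 = 1 - (2 + m)*m/4 = 1 - m*(2 + m)/4)
f(j) = 2*j*(3 + j) (f(j) = (3 + j)*(2*j) = 2*j*(3 + j))
((23 - 1*5) + 3)*f(F(-1, -4)) = ((23 - 1*5) + 3)*(2*(1 - 1/2*(-1) - 1/4*(-1)**2)*(3 + (1 - 1/2*(-1) - 1/4*(-1)**2))) = ((23 - 5) + 3)*(2*(1 + 1/2 - 1/4*1)*(3 + (1 + 1/2 - 1/4*1))) = (18 + 3)*(2*(1 + 1/2 - 1/4)*(3 + (1 + 1/2 - 1/4))) = 21*(2*(5/4)*(3 + 5/4)) = 21*(2*(5/4)*(17/4)) = 21*(85/8) = 1785/8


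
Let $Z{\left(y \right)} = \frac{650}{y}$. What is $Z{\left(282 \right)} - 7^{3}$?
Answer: $- \frac{48038}{141} \approx -340.69$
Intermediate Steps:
$Z{\left(282 \right)} - 7^{3} = \frac{650}{282} - 7^{3} = 650 \cdot \frac{1}{282} - 343 = \frac{325}{141} - 343 = - \frac{48038}{141}$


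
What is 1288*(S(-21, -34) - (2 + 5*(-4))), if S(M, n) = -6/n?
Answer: 397992/17 ≈ 23411.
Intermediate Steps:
1288*(S(-21, -34) - (2 + 5*(-4))) = 1288*(-6/(-34) - (2 + 5*(-4))) = 1288*(-6*(-1/34) - (2 - 20)) = 1288*(3/17 - 1*(-18)) = 1288*(3/17 + 18) = 1288*(309/17) = 397992/17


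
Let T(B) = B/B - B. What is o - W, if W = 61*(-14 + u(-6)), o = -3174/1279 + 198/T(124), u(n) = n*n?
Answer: -70587686/52439 ≈ -1346.1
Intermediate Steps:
T(B) = 1 - B
u(n) = n**2
o = -214548/52439 (o = -3174/1279 + 198/(1 - 1*124) = -3174*1/1279 + 198/(1 - 124) = -3174/1279 + 198/(-123) = -3174/1279 + 198*(-1/123) = -3174/1279 - 66/41 = -214548/52439 ≈ -4.0914)
W = 1342 (W = 61*(-14 + (-6)**2) = 61*(-14 + 36) = 61*22 = 1342)
o - W = -214548/52439 - 1*1342 = -214548/52439 - 1342 = -70587686/52439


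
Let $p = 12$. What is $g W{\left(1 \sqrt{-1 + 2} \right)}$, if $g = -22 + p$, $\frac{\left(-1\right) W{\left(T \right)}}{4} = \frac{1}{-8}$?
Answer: $-5$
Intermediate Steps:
$W{\left(T \right)} = \frac{1}{2}$ ($W{\left(T \right)} = - \frac{4}{-8} = \left(-4\right) \left(- \frac{1}{8}\right) = \frac{1}{2}$)
$g = -10$ ($g = -22 + 12 = -10$)
$g W{\left(1 \sqrt{-1 + 2} \right)} = \left(-10\right) \frac{1}{2} = -5$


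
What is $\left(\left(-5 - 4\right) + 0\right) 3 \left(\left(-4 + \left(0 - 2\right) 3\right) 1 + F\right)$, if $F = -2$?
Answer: $324$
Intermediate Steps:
$\left(\left(-5 - 4\right) + 0\right) 3 \left(\left(-4 + \left(0 - 2\right) 3\right) 1 + F\right) = \left(\left(-5 - 4\right) + 0\right) 3 \left(\left(-4 + \left(0 - 2\right) 3\right) 1 - 2\right) = \left(\left(-5 - 4\right) + 0\right) 3 \left(\left(-4 - 6\right) 1 - 2\right) = \left(-9 + 0\right) 3 \left(\left(-4 - 6\right) 1 - 2\right) = \left(-9\right) 3 \left(\left(-10\right) 1 - 2\right) = - 27 \left(-10 - 2\right) = \left(-27\right) \left(-12\right) = 324$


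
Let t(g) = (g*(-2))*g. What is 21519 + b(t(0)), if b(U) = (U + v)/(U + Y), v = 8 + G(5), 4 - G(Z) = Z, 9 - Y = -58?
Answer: 1441780/67 ≈ 21519.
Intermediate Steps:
Y = 67 (Y = 9 - 1*(-58) = 9 + 58 = 67)
t(g) = -2*g² (t(g) = (-2*g)*g = -2*g²)
G(Z) = 4 - Z
v = 7 (v = 8 + (4 - 1*5) = 8 + (4 - 5) = 8 - 1 = 7)
b(U) = (7 + U)/(67 + U) (b(U) = (U + 7)/(U + 67) = (7 + U)/(67 + U))
21519 + b(t(0)) = 21519 + (7 - 2*0²)/(67 - 2*0²) = 21519 + (7 - 2*0)/(67 - 2*0) = 21519 + (7 + 0)/(67 + 0) = 21519 + 7/67 = 1441780/67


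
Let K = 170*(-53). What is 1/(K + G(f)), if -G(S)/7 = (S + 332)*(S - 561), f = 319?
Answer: 1/1093784 ≈ 9.1426e-7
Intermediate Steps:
K = -9010
G(S) = -7*(-561 + S)*(332 + S) (G(S) = -7*(S + 332)*(S - 561) = -7*(332 + S)*(-561 + S) = -7*(-561 + S)*(332 + S))
1/(K + G(f)) = 1/(-9010 + (1303764 - 7*319² + 1603*319)) = 1/(-9010 + (1303764 - 7*101761 + 511357)) = 1/(-9010 + (1303764 - 712327 + 511357)) = 1/(-9010 + 1102794) = 1/1093784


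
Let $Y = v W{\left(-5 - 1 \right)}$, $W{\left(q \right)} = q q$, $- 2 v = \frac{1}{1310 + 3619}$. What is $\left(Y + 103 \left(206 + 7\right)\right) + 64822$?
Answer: $\frac{142548317}{1643} \approx 86761.0$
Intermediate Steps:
$v = - \frac{1}{9858}$ ($v = - \frac{1}{2 \left(1310 + 3619\right)} = - \frac{1}{2 \cdot 4929} = \left(- \frac{1}{2}\right) \frac{1}{4929} = - \frac{1}{9858} \approx -0.00010144$)
$W{\left(q \right)} = q^{2}$
$Y = - \frac{6}{1643}$ ($Y = - \frac{\left(-5 - 1\right)^{2}}{9858} = - \frac{\left(-6\right)^{2}}{9858} = \left(- \frac{1}{9858}\right) 36 = - \frac{6}{1643} \approx -0.0036519$)
$\left(Y + 103 \left(206 + 7\right)\right) + 64822 = \left(- \frac{6}{1643} + 103 \left(206 + 7\right)\right) + 64822 = \left(- \frac{6}{1643} + 103 \cdot 213\right) + 64822 = \left(- \frac{6}{1643} + 21939\right) + 64822 = \frac{36045771}{1643} + 64822 = \frac{142548317}{1643}$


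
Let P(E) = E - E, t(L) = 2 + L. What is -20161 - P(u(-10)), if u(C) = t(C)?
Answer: -20161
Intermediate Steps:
u(C) = 2 + C
P(E) = 0
-20161 - P(u(-10)) = -20161 - 1*0 = -20161 + 0 = -20161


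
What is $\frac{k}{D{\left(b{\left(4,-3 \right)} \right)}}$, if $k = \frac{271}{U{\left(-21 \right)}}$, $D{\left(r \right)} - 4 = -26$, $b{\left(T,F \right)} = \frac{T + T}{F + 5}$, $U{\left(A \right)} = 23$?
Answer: $- \frac{271}{506} \approx -0.53557$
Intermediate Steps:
$b{\left(T,F \right)} = \frac{2 T}{5 + F}$
$D{\left(r \right)} = -22$ ($D{\left(r \right)} = 4 - 26 = -22$)
$k = \frac{271}{23} \approx 11.783$
$\frac{k}{D{\left(b{\left(4,-3 \right)} \right)}} = \frac{271}{23 \left(-22\right)} = \frac{271}{23} \left(- \frac{1}{22}\right) = - \frac{271}{506}$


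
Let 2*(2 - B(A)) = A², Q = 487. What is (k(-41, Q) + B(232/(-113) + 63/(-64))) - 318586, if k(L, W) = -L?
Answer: -33321242393953/104603648 ≈ -3.1855e+5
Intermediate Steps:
B(A) = 2 - A²/2
(k(-41, Q) + B(232/(-113) + 63/(-64))) - 318586 = (-1*(-41) + (2 - (232/(-113) + 63/(-64))²/2)) - 318586 = (41 + (2 - (232*(-1/113) + 63*(-1/64))²/2)) - 318586 = (41 + (2 - (-232/113 - 63/64)²/2)) - 318586 = (41 + (2 - (-21967/7232)²/2)) - 318586 = (41 + (2 - ½*482549089/52301824)) - 318586 = (41 + (2 - 482549089/104603648)) - 318586 = (41 - 273341793/104603648) - 318586 = 4015407775/104603648 - 318586 = -33321242393953/104603648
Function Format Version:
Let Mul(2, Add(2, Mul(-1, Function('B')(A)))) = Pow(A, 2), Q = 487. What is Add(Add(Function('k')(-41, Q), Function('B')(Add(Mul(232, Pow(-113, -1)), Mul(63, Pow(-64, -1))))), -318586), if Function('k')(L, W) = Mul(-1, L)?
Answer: Rational(-33321242393953, 104603648) ≈ -3.1855e+5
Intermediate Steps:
Function('B')(A) = Add(2, Mul(Rational(-1, 2), Pow(A, 2)))
Add(Add(Function('k')(-41, Q), Function('B')(Add(Mul(232, Pow(-113, -1)), Mul(63, Pow(-64, -1))))), -318586) = Add(Add(Mul(-1, -41), Add(2, Mul(Rational(-1, 2), Pow(Add(Mul(232, Pow(-113, -1)), Mul(63, Pow(-64, -1))), 2)))), -318586) = Add(Add(41, Add(2, Mul(Rational(-1, 2), Pow(Add(Mul(232, Rational(-1, 113)), Mul(63, Rational(-1, 64))), 2)))), -318586) = Add(Add(41, Add(2, Mul(Rational(-1, 2), Pow(Add(Rational(-232, 113), Rational(-63, 64)), 2)))), -318586) = Add(Add(41, Add(2, Mul(Rational(-1, 2), Pow(Rational(-21967, 7232), 2)))), -318586) = Add(Add(41, Add(2, Mul(Rational(-1, 2), Rational(482549089, 52301824)))), -318586) = Add(Add(41, Add(2, Rational(-482549089, 104603648))), -318586) = Add(Add(41, Rational(-273341793, 104603648)), -318586) = Add(Rational(4015407775, 104603648), -318586) = Rational(-33321242393953, 104603648)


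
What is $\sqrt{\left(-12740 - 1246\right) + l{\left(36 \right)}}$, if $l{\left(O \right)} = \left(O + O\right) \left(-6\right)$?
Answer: $9 i \sqrt{178} \approx 120.07 i$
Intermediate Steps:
$l{\left(O \right)} = - 12 O$ ($l{\left(O \right)} = 2 O \left(-6\right) = - 12 O$)
$\sqrt{\left(-12740 - 1246\right) + l{\left(36 \right)}} = \sqrt{\left(-12740 - 1246\right) - 432} = \sqrt{-13986 - 432} = \sqrt{-14418} = 9 i \sqrt{178}$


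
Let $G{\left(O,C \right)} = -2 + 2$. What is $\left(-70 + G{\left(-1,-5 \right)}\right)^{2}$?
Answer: $4900$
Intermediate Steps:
$G{\left(O,C \right)} = 0$
$\left(-70 + G{\left(-1,-5 \right)}\right)^{2} = \left(-70 + 0\right)^{2} = \left(-70\right)^{2} = 4900$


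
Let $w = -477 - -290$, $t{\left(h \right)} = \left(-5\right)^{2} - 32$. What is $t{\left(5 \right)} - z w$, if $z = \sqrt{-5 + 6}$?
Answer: $180$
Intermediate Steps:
$t{\left(h \right)} = -7$ ($t{\left(h \right)} = 25 - 32 = -7$)
$z = 1$ ($z = \sqrt{1} = 1$)
$w = -187$ ($w = -477 + 290 = -187$)
$t{\left(5 \right)} - z w = -7 - 1 \left(-187\right) = -7 - -187 = -7 + 187 = 180$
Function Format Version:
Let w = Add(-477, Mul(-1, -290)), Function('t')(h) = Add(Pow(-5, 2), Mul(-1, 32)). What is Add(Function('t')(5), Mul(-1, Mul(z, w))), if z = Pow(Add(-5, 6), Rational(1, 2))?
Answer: 180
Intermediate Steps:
Function('t')(h) = -7 (Function('t')(h) = Add(25, -32) = -7)
z = 1 (z = Pow(1, Rational(1, 2)) = 1)
w = -187 (w = Add(-477, 290) = -187)
Add(Function('t')(5), Mul(-1, Mul(z, w))) = Add(-7, Mul(-1, Mul(1, -187))) = Add(-7, Mul(-1, -187)) = Add(-7, 187) = 180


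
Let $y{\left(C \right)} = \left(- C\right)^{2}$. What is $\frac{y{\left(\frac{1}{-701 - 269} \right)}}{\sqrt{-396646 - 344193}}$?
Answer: $- \frac{i \sqrt{740839}}{697055415100} \approx - 1.2348 \cdot 10^{-9} i$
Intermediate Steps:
$y{\left(C \right)} = C^{2}$
$\frac{y{\left(\frac{1}{-701 - 269} \right)}}{\sqrt{-396646 - 344193}} = \frac{\left(\frac{1}{-701 - 269}\right)^{2}}{\sqrt{-396646 - 344193}} = \frac{\left(\frac{1}{-970}\right)^{2}}{\sqrt{-740839}} = \frac{\left(- \frac{1}{970}\right)^{2}}{i \sqrt{740839}} = \frac{\left(- \frac{1}{740839}\right) i \sqrt{740839}}{940900} = - \frac{i \sqrt{740839}}{697055415100}$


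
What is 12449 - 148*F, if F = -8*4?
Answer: 17185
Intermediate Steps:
F = -32
12449 - 148*F = 12449 - 148*(-32) = 12449 - 1*(-4736) = 12449 + 4736 = 17185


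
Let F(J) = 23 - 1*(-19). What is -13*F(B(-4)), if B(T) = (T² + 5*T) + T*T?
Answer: -546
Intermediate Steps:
B(T) = 2*T² + 5*T (B(T) = (T² + 5*T) + T² = 2*T² + 5*T)
F(J) = 42 (F(J) = 23 + 19 = 42)
-13*F(B(-4)) = -13*42 = -546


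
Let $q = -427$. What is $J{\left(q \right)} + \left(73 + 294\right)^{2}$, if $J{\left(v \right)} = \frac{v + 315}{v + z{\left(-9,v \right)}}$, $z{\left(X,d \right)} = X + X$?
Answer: $\frac{59936717}{445} \approx 1.3469 \cdot 10^{5}$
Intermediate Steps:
$z{\left(X,d \right)} = 2 X$
$J{\left(v \right)} = \frac{315 + v}{-18 + v}$ ($J{\left(v \right)} = \frac{v + 315}{v + 2 \left(-9\right)} = \frac{315 + v}{v - 18} = \frac{315 + v}{-18 + v}$)
$J{\left(q \right)} + \left(73 + 294\right)^{2} = \frac{315 - 427}{-18 - 427} + \left(73 + 294\right)^{2} = \frac{1}{-445} \left(-112\right) + 367^{2} = \left(- \frac{1}{445}\right) \left(-112\right) + 134689 = \frac{112}{445} + 134689 = \frac{59936717}{445}$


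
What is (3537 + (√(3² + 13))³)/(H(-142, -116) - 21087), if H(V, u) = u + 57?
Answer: -3537/21146 - 11*√22/10573 ≈ -0.17215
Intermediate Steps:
H(V, u) = 57 + u
(3537 + (√(3² + 13))³)/(H(-142, -116) - 21087) = (3537 + (√(3² + 13))³)/((57 - 116) - 21087) = (3537 + (√(9 + 13))³)/(-59 - 21087) = (3537 + (√22)³)/(-21146) = (3537 + 22*√22)*(-1/21146) = -3537/21146 - 11*√22/10573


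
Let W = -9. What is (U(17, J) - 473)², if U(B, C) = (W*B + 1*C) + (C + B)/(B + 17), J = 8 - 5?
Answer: 111957561/289 ≈ 3.8740e+5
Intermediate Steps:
J = 3
U(B, C) = C - 9*B + (B + C)/(17 + B) (U(B, C) = (-9*B + 1*C) + (C + B)/(B + 17) = (-9*B + C) + (B + C)/(17 + B) = (C - 9*B) + (B + C)/(17 + B) = C - 9*B + (B + C)/(17 + B))
(U(17, J) - 473)² = ((-152*17 - 9*17² + 18*3 + 17*3)/(17 + 17) - 473)² = ((-2584 - 9*289 + 54 + 51)/34 - 473)² = ((-2584 - 2601 + 54 + 51)/34 - 473)² = ((1/34)*(-5080) - 473)² = (-2540/17 - 473)² = (-10581/17)² = 111957561/289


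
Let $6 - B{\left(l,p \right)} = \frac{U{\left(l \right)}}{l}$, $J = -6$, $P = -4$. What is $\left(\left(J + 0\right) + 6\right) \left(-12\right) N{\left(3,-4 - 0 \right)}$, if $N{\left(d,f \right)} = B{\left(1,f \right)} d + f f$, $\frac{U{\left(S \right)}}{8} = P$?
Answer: $0$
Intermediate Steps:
$U{\left(S \right)} = -32$ ($U{\left(S \right)} = 8 \left(-4\right) = -32$)
$B{\left(l,p \right)} = 6 + \frac{32}{l}$ ($B{\left(l,p \right)} = 6 - - \frac{32}{l} = 6 + \frac{32}{l}$)
$N{\left(d,f \right)} = f^{2} + 38 d$ ($N{\left(d,f \right)} = \left(6 + \frac{32}{1}\right) d + f f = \left(6 + 32 \cdot 1\right) d + f^{2} = \left(6 + 32\right) d + f^{2} = 38 d + f^{2} = f^{2} + 38 d$)
$\left(\left(J + 0\right) + 6\right) \left(-12\right) N{\left(3,-4 - 0 \right)} = \left(\left(-6 + 0\right) + 6\right) \left(-12\right) \left(\left(-4 - 0\right)^{2} + 38 \cdot 3\right) = \left(-6 + 6\right) \left(-12\right) \left(\left(-4 + 0\right)^{2} + 114\right) = 0 \left(-12\right) \left(\left(-4\right)^{2} + 114\right) = 0 \left(16 + 114\right) = 0 \cdot 130 = 0$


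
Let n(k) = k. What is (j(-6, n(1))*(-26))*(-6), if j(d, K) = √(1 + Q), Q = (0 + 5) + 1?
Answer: 156*√7 ≈ 412.74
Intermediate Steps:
Q = 6 (Q = 5 + 1 = 6)
j(d, K) = √7 (j(d, K) = √(1 + 6) = √7)
(j(-6, n(1))*(-26))*(-6) = (√7*(-26))*(-6) = -26*√7*(-6) = 156*√7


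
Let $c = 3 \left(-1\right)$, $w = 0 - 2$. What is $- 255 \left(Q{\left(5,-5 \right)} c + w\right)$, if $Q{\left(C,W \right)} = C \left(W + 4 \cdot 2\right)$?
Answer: $11985$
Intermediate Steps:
$w = -2$
$Q{\left(C,W \right)} = C \left(8 + W\right)$ ($Q{\left(C,W \right)} = C \left(W + 8\right) = C \left(8 + W\right)$)
$c = -3$
$- 255 \left(Q{\left(5,-5 \right)} c + w\right) = - 255 \left(5 \left(8 - 5\right) \left(-3\right) - 2\right) = - 255 \left(5 \cdot 3 \left(-3\right) - 2\right) = - 255 \left(15 \left(-3\right) - 2\right) = - 255 \left(-45 - 2\right) = \left(-255\right) \left(-47\right) = 11985$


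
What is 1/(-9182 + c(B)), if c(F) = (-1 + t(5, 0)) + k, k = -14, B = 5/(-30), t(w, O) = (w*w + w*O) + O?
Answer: -1/9172 ≈ -0.00010903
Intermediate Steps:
t(w, O) = O + w² + O*w (t(w, O) = (w² + O*w) + O = O + w² + O*w)
B = -⅙ (B = 5*(-1/30) = -⅙ ≈ -0.16667)
c(F) = 10 (c(F) = (-1 + (0 + 5² + 0*5)) - 14 = (-1 + (0 + 25 + 0)) - 14 = (-1 + 25) - 14 = 24 - 14 = 10)
1/(-9182 + c(B)) = 1/(-9182 + 10) = 1/(-9172) = -1/9172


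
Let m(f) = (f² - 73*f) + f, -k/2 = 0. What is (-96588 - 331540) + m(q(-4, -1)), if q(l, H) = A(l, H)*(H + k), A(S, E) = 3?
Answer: -427903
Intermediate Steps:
k = 0 (k = -2*0 = 0)
q(l, H) = 3*H (q(l, H) = 3*(H + 0) = 3*H)
m(f) = f² - 72*f
(-96588 - 331540) + m(q(-4, -1)) = (-96588 - 331540) + (3*(-1))*(-72 + 3*(-1)) = -428128 - 3*(-72 - 3) = -428128 - 3*(-75) = -428128 + 225 = -427903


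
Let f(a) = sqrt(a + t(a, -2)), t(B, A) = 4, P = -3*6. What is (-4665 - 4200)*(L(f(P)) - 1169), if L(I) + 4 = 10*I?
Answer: 10398645 - 88650*I*sqrt(14) ≈ 1.0399e+7 - 3.317e+5*I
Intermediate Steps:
P = -18
f(a) = sqrt(4 + a) (f(a) = sqrt(a + 4) = sqrt(4 + a))
L(I) = -4 + 10*I
(-4665 - 4200)*(L(f(P)) - 1169) = (-4665 - 4200)*((-4 + 10*sqrt(4 - 18)) - 1169) = -8865*((-4 + 10*sqrt(-14)) - 1169) = -8865*((-4 + 10*(I*sqrt(14))) - 1169) = -8865*((-4 + 10*I*sqrt(14)) - 1169) = -8865*(-1173 + 10*I*sqrt(14)) = 10398645 - 88650*I*sqrt(14)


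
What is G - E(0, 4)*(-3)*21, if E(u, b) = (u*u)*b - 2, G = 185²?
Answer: 34099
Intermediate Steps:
G = 34225
E(u, b) = -2 + b*u² (E(u, b) = u²*b - 2 = b*u² - 2 = -2 + b*u²)
G - E(0, 4)*(-3)*21 = 34225 - (-2 + 4*0²)*(-3)*21 = 34225 - (-2 + 4*0)*(-3)*21 = 34225 - (-2 + 0)*(-3)*21 = 34225 - (-2*(-3))*21 = 34225 - 6*21 = 34225 - 1*126 = 34225 - 126 = 34099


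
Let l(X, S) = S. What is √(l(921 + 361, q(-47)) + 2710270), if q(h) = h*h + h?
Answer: 4*√169527 ≈ 1646.9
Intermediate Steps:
q(h) = h + h² (q(h) = h² + h = h + h²)
√(l(921 + 361, q(-47)) + 2710270) = √(-47*(1 - 47) + 2710270) = √(-47*(-46) + 2710270) = √(2162 + 2710270) = √2712432 = 4*√169527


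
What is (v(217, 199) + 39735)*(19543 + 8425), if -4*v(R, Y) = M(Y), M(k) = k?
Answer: 1109917072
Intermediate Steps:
v(R, Y) = -Y/4
(v(217, 199) + 39735)*(19543 + 8425) = (-1/4*199 + 39735)*(19543 + 8425) = (-199/4 + 39735)*27968 = (158741/4)*27968 = 1109917072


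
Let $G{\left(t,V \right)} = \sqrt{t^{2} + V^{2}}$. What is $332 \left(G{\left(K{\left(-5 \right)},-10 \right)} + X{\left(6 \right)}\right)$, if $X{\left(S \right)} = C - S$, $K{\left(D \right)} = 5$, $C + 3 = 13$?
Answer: $1328 + 1660 \sqrt{5} \approx 5039.9$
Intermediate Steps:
$C = 10$ ($C = -3 + 13 = 10$)
$X{\left(S \right)} = 10 - S$
$G{\left(t,V \right)} = \sqrt{V^{2} + t^{2}}$
$332 \left(G{\left(K{\left(-5 \right)},-10 \right)} + X{\left(6 \right)}\right) = 332 \left(\sqrt{\left(-10\right)^{2} + 5^{2}} + \left(10 - 6\right)\right) = 332 \left(\sqrt{100 + 25} + \left(10 - 6\right)\right) = 332 \left(\sqrt{125} + 4\right) = 332 \left(5 \sqrt{5} + 4\right) = 332 \left(4 + 5 \sqrt{5}\right) = 1328 + 1660 \sqrt{5}$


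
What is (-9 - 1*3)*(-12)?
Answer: 144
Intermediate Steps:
(-9 - 1*3)*(-12) = (-9 - 3)*(-12) = -12*(-12) = 144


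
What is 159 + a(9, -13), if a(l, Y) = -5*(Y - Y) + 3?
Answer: 162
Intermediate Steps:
a(l, Y) = 3 (a(l, Y) = -5*0 + 3 = 0 + 3 = 3)
159 + a(9, -13) = 159 + 3 = 162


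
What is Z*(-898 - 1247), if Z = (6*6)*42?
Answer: -3243240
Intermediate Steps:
Z = 1512 (Z = 36*42 = 1512)
Z*(-898 - 1247) = 1512*(-898 - 1247) = 1512*(-2145) = -3243240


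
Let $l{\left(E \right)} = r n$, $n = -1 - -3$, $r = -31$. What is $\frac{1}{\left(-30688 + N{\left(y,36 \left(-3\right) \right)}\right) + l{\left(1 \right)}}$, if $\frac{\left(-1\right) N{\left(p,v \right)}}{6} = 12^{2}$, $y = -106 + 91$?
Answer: $- \frac{1}{31614} \approx -3.1632 \cdot 10^{-5}$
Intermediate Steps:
$n = 2$ ($n = -1 + 3 = 2$)
$y = -15$
$N{\left(p,v \right)} = -864$ ($N{\left(p,v \right)} = - 6 \cdot 12^{2} = \left(-6\right) 144 = -864$)
$l{\left(E \right)} = -62$ ($l{\left(E \right)} = \left(-31\right) 2 = -62$)
$\frac{1}{\left(-30688 + N{\left(y,36 \left(-3\right) \right)}\right) + l{\left(1 \right)}} = \frac{1}{\left(-30688 - 864\right) - 62} = \frac{1}{-31552 - 62} = \frac{1}{-31614} = - \frac{1}{31614}$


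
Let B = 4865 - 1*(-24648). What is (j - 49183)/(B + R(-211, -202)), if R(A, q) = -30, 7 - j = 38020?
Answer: -87196/29483 ≈ -2.9575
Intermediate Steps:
j = -38013 (j = 7 - 1*38020 = 7 - 38020 = -38013)
B = 29513 (B = 4865 + 24648 = 29513)
(j - 49183)/(B + R(-211, -202)) = (-38013 - 49183)/(29513 - 30) = -87196/29483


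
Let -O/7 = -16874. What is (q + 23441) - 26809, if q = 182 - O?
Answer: -121304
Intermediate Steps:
O = 118118 (O = -7*(-16874) = 118118)
q = -117936 (q = 182 - 1*118118 = 182 - 118118 = -117936)
(q + 23441) - 26809 = (-117936 + 23441) - 26809 = -94495 - 26809 = -121304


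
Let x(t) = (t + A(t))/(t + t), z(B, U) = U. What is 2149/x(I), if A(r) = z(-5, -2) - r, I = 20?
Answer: -42980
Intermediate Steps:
A(r) = -2 - r
x(t) = -1/t (x(t) = (t + (-2 - t))/(t + t) = -2*1/(2*t) = -1/t)
2149/x(I) = 2149/((-1/20)) = 2149/((-1*1/20)) = 2149/(-1/20) = 2149*(-20) = -42980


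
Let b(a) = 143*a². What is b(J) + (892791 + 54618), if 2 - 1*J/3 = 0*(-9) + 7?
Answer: 979584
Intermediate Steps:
J = -15 (J = 6 - 3*(0*(-9) + 7) = 6 - 3*(0 + 7) = 6 - 3*7 = 6 - 21 = -15)
b(J) + (892791 + 54618) = 143*(-15)² + (892791 + 54618) = 143*225 + 947409 = 32175 + 947409 = 979584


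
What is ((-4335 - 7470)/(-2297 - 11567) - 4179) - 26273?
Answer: -422174723/13864 ≈ -30451.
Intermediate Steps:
((-4335 - 7470)/(-2297 - 11567) - 4179) - 26273 = (-11805/(-13864) - 4179) - 26273 = (-11805*(-1/13864) - 4179) - 26273 = (11805/13864 - 4179) - 26273 = -57925851/13864 - 26273 = -422174723/13864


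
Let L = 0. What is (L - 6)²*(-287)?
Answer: -10332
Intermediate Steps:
(L - 6)²*(-287) = (0 - 6)²*(-287) = (-6)²*(-287) = 36*(-287) = -10332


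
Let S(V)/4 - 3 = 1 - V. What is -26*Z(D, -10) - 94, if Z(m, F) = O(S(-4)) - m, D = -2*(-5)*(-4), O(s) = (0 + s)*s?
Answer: -27758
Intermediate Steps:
S(V) = 16 - 4*V (S(V) = 12 + 4*(1 - V) = 12 + (4 - 4*V) = 16 - 4*V)
O(s) = s**2 (O(s) = s*s = s**2)
D = -40 (D = 10*(-4) = -40)
Z(m, F) = 1024 - m (Z(m, F) = (16 - 4*(-4))**2 - m = (16 + 16)**2 - m = 32**2 - m = 1024 - m)
-26*Z(D, -10) - 94 = -26*(1024 - 1*(-40)) - 94 = -26*(1024 + 40) - 94 = -26*1064 - 94 = -27664 - 94 = -27758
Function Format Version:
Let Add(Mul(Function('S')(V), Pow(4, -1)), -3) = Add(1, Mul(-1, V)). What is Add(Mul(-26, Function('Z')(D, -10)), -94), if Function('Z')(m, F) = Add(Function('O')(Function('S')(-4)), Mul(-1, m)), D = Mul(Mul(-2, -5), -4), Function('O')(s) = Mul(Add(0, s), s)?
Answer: -27758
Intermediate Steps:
Function('S')(V) = Add(16, Mul(-4, V)) (Function('S')(V) = Add(12, Mul(4, Add(1, Mul(-1, V)))) = Add(12, Add(4, Mul(-4, V))) = Add(16, Mul(-4, V)))
Function('O')(s) = Pow(s, 2) (Function('O')(s) = Mul(s, s) = Pow(s, 2))
D = -40 (D = Mul(10, -4) = -40)
Function('Z')(m, F) = Add(1024, Mul(-1, m)) (Function('Z')(m, F) = Add(Pow(Add(16, Mul(-4, -4)), 2), Mul(-1, m)) = Add(Pow(Add(16, 16), 2), Mul(-1, m)) = Add(Pow(32, 2), Mul(-1, m)) = Add(1024, Mul(-1, m)))
Add(Mul(-26, Function('Z')(D, -10)), -94) = Add(Mul(-26, Add(1024, Mul(-1, -40))), -94) = Add(Mul(-26, Add(1024, 40)), -94) = Add(Mul(-26, 1064), -94) = Add(-27664, -94) = -27758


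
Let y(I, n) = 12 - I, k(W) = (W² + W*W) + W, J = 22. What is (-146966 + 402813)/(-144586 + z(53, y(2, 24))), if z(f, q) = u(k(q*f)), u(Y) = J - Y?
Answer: -255847/706894 ≈ -0.36193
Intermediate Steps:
k(W) = W + 2*W² (k(W) = (W² + W²) + W = 2*W² + W = W + 2*W²)
u(Y) = 22 - Y
z(f, q) = 22 - f*q*(1 + 2*f*q) (z(f, q) = 22 - q*f*(1 + 2*(q*f)) = 22 - f*q*(1 + 2*(f*q)) = 22 - f*q*(1 + 2*f*q))
(-146966 + 402813)/(-144586 + z(53, y(2, 24))) = (-146966 + 402813)/(-144586 + (22 - 1*53*(12 - 1*2)*(1 + 2*53*(12 - 1*2)))) = 255847/(-144586 + (22 - 1*53*(12 - 2)*(1 + 2*53*(12 - 2)))) = 255847/(-144586 + (22 - 1*53*10*(1 + 2*53*10))) = 255847/(-144586 + (22 - 1*53*10*(1 + 1060))) = 255847/(-144586 + (22 - 1*53*10*1061)) = 255847/(-144586 + (22 - 562330)) = 255847/(-144586 - 562308) = 255847/(-706894) = 255847*(-1/706894) = -255847/706894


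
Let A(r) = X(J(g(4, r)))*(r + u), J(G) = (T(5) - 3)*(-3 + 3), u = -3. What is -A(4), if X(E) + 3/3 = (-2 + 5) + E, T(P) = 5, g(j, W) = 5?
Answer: -2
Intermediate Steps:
J(G) = 0 (J(G) = (5 - 3)*(-3 + 3) = 2*0 = 0)
X(E) = 2 + E (X(E) = -1 + ((-2 + 5) + E) = -1 + (3 + E) = 2 + E)
A(r) = -6 + 2*r (A(r) = (2 + 0)*(r - 3) = 2*(-3 + r) = -6 + 2*r)
-A(4) = -(-6 + 2*4) = -(-6 + 8) = -1*2 = -2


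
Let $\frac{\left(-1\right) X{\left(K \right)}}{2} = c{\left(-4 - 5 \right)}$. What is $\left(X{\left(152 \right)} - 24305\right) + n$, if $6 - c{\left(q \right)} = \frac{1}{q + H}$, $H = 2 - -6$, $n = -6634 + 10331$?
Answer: $-20622$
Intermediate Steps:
$n = 3697$
$H = 8$ ($H = 2 + 6 = 8$)
$c{\left(q \right)} = 6 - \frac{1}{8 + q}$ ($c{\left(q \right)} = 6 - \frac{1}{q + 8} = 6 - \frac{1}{8 + q}$)
$X{\left(K \right)} = -14$ ($X{\left(K \right)} = - 2 \frac{47 + 6 \left(-4 - 5\right)}{8 - 9} = - 2 \frac{47 + 6 \left(-9\right)}{8 - 9} = - 2 \frac{47 - 54}{-1} = - 2 \left(\left(-1\right) \left(-7\right)\right) = \left(-2\right) 7 = -14$)
$\left(X{\left(152 \right)} - 24305\right) + n = \left(-14 - 24305\right) + 3697 = -24319 + 3697 = -20622$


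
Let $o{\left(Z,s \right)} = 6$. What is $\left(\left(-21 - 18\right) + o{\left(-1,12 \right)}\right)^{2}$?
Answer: $1089$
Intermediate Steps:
$\left(\left(-21 - 18\right) + o{\left(-1,12 \right)}\right)^{2} = \left(\left(-21 - 18\right) + 6\right)^{2} = \left(-39 + 6\right)^{2} = \left(-33\right)^{2} = 1089$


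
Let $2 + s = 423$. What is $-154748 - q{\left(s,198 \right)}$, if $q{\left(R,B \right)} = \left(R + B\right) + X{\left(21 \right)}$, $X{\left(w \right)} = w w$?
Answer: $-155808$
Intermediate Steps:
$X{\left(w \right)} = w^{2}$
$s = 421$ ($s = -2 + 423 = 421$)
$q{\left(R,B \right)} = 441 + B + R$ ($q{\left(R,B \right)} = \left(R + B\right) + 21^{2} = \left(B + R\right) + 441 = 441 + B + R$)
$-154748 - q{\left(s,198 \right)} = -154748 - \left(441 + 198 + 421\right) = -154748 - 1060 = -155808$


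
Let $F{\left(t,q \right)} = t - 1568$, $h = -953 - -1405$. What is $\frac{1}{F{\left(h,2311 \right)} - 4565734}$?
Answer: $- \frac{1}{4566850} \approx -2.1897 \cdot 10^{-7}$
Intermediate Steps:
$h = 452$ ($h = -953 + 1405 = 452$)
$F{\left(t,q \right)} = -1568 + t$
$\frac{1}{F{\left(h,2311 \right)} - 4565734} = \frac{1}{\left(-1568 + 452\right) - 4565734} = \frac{1}{-1116 - 4565734} = \frac{1}{-4566850} = - \frac{1}{4566850}$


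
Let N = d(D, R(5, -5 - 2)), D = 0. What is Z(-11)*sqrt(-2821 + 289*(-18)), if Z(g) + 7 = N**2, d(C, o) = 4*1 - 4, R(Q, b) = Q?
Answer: -7*I*sqrt(8023) ≈ -627.0*I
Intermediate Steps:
d(C, o) = 0 (d(C, o) = 4 - 4 = 0)
N = 0
Z(g) = -7 (Z(g) = -7 + 0**2 = -7 + 0 = -7)
Z(-11)*sqrt(-2821 + 289*(-18)) = -7*sqrt(-2821 + 289*(-18)) = -7*sqrt(-2821 - 5202) = -7*I*sqrt(8023)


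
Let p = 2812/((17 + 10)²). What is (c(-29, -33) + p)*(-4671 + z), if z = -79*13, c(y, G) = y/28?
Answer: -23441165/1458 ≈ -16078.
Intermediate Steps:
c(y, G) = y/28 (c(y, G) = y*(1/28) = y/28)
z = -1027
p = 2812/729 (p = 2812/(27²) = 2812/729 ≈ 3.8573)
(c(-29, -33) + p)*(-4671 + z) = ((1/28)*(-29) + 2812/729)*(-4671 - 1027) = (-29/28 + 2812/729)*(-5698) = (57595/20412)*(-5698) = -23441165/1458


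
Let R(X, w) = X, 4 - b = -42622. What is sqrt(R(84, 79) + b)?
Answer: sqrt(42710) ≈ 206.66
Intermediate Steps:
b = 42626 (b = 4 - 1*(-42622) = 4 + 42622 = 42626)
sqrt(R(84, 79) + b) = sqrt(84 + 42626) = sqrt(42710)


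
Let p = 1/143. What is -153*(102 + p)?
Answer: -2231811/143 ≈ -15607.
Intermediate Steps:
p = 1/143 ≈ 0.0069930
-153*(102 + p) = -153*(102 + 1/143) = -153*14587/143 = -2231811/143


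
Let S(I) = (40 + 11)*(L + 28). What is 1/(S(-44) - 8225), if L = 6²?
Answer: -1/4961 ≈ -0.00020157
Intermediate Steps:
L = 36
S(I) = 3264 (S(I) = (40 + 11)*(36 + 28) = 51*64 = 3264)
1/(S(-44) - 8225) = 1/(3264 - 8225) = 1/(-4961) = -1/4961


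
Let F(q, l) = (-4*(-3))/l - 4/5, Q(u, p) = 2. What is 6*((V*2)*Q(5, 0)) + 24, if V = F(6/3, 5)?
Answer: 312/5 ≈ 62.400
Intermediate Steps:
F(q, l) = -⅘ + 12/l (F(q, l) = 12/l - 4*⅕ = 12/l - ⅘ = -⅘ + 12/l)
V = 8/5 (V = -⅘ + 12/5 = 8/5 ≈ 1.6000)
6*((V*2)*Q(5, 0)) + 24 = 6*(((8/5)*2)*2) + 24 = 6*((16/5)*2) + 24 = 6*(32/5) + 24 = 192/5 + 24 = 312/5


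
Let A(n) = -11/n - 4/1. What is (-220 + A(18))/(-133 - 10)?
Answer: 311/198 ≈ 1.5707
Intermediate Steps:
A(n) = -4 - 11/n (A(n) = -11/n - 4*1 = -11/n - 4 = -4 - 11/n)
(-220 + A(18))/(-133 - 10) = (-220 + (-4 - 11/18))/(-133 - 10) = (-220 + (-4 - 11*1/18))/(-143) = (-220 + (-4 - 11/18))*(-1/143) = (-220 - 83/18)*(-1/143) = -4043/18*(-1/143) = 311/198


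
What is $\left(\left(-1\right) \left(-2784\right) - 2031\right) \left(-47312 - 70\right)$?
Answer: $-35678646$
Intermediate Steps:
$\left(\left(-1\right) \left(-2784\right) - 2031\right) \left(-47312 - 70\right) = \left(2784 - 2031\right) \left(-47382\right) = 753 \left(-47382\right) = -35678646$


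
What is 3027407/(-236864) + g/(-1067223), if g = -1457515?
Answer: -2885685547801/252786708672 ≈ -11.415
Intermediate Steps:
3027407/(-236864) + g/(-1067223) = 3027407/(-236864) - 1457515/(-1067223) = 3027407*(-1/236864) - 1457515*(-1/1067223) = -3027407/236864 + 1457515/1067223 = -2885685547801/252786708672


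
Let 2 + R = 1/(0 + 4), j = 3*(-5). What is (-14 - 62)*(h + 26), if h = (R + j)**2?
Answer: -93195/4 ≈ -23299.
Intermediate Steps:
j = -15
R = -7/4 (R = -2 + 1/(0 + 4) = -2 + 1/4 = -7/4 ≈ -1.7500)
h = 4489/16 (h = (-7/4 - 15)**2 = (-67/4)**2 = 4489/16 ≈ 280.56)
(-14 - 62)*(h + 26) = (-14 - 62)*(4489/16 + 26) = -76*4905/16 = -93195/4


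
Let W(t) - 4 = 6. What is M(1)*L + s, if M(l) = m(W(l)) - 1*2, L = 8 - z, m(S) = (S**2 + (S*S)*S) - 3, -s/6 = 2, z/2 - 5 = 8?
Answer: -19722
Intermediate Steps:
z = 26 (z = 10 + 2*8 = 10 + 16 = 26)
s = -12 (s = -6*2 = -12)
W(t) = 10 (W(t) = 4 + 6 = 10)
m(S) = -3 + S**2 + S**3 (m(S) = (S**2 + S**2*S) - 3 = (S**2 + S**3) - 3 = -3 + S**2 + S**3)
L = -18 (L = 8 - 1*26 = 8 - 26 = -18)
M(l) = 1095 (M(l) = (-3 + 10**2 + 10**3) - 1*2 = (-3 + 100 + 1000) - 2 = 1097 - 2 = 1095)
M(1)*L + s = 1095*(-18) - 12 = -19710 - 12 = -19722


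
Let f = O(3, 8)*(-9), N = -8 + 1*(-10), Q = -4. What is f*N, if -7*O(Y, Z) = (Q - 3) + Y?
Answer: 648/7 ≈ 92.571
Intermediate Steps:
N = -18 (N = -8 - 10 = -18)
O(Y, Z) = 1 - Y/7 (O(Y, Z) = -((-4 - 3) + Y)/7 = -(-7 + Y)/7 = 1 - Y/7)
f = -36/7 (f = (1 - ⅐*3)*(-9) = (1 - 3/7)*(-9) = (4/7)*(-9) = -36/7 ≈ -5.1429)
f*N = -36/7*(-18) = 648/7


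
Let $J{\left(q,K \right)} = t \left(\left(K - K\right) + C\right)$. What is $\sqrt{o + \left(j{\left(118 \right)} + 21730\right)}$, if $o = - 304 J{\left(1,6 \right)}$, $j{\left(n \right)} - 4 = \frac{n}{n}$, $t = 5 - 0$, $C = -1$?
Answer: $\sqrt{23255} \approx 152.5$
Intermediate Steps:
$t = 5$ ($t = 5 + 0 = 5$)
$J{\left(q,K \right)} = -5$ ($J{\left(q,K \right)} = 5 \left(\left(K - K\right) - 1\right) = 5 \left(0 - 1\right) = 5 \left(-1\right) = -5$)
$j{\left(n \right)} = 5$ ($j{\left(n \right)} = 4 + \frac{n}{n} = 4 + 1 = 5$)
$o = 1520$ ($o = \left(-304\right) \left(-5\right) = 1520$)
$\sqrt{o + \left(j{\left(118 \right)} + 21730\right)} = \sqrt{1520 + \left(5 + 21730\right)} = \sqrt{1520 + 21735} = \sqrt{23255}$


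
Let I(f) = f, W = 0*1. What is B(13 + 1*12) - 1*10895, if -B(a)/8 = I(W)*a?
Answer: -10895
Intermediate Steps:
W = 0
B(a) = 0 (B(a) = -0*a = -8*0 = 0)
B(13 + 1*12) - 1*10895 = 0 - 1*10895 = 0 - 10895 = -10895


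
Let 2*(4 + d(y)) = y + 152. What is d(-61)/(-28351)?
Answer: -83/56702 ≈ -0.0014638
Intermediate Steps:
d(y) = 72 + y/2 (d(y) = -4 + (y + 152)/2 = -4 + (152 + y)/2 = -4 + (76 + y/2) = 72 + y/2)
d(-61)/(-28351) = (72 + (½)*(-61))/(-28351) = (72 - 61/2)*(-1/28351) = (83/2)*(-1/28351) = -83/56702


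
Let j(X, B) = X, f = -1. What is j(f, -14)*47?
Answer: -47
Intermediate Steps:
j(f, -14)*47 = -1*47 = -47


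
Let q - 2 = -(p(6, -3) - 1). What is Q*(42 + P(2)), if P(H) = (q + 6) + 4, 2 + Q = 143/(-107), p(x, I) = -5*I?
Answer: -14280/107 ≈ -133.46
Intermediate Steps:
q = -12 (q = 2 - (-5*(-3) - 1) = 2 - (15 - 1) = 2 - 1*14 = 2 - 14 = -12)
Q = -357/107 (Q = -2 + 143/(-107) = -2 + 143*(-1/107) = -2 - 143/107 = -357/107 ≈ -3.3364)
P(H) = -2 (P(H) = (-12 + 6) + 4 = -6 + 4 = -2)
Q*(42 + P(2)) = -357*(42 - 2)/107 = -357/107*40 = -14280/107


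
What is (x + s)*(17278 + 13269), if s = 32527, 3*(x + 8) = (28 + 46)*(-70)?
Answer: 2821840219/3 ≈ 9.4061e+8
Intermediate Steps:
x = -5204/3 (x = -8 + ((28 + 46)*(-70))/3 = -8 + (74*(-70))/3 = -8 + (⅓)*(-5180) = -8 - 5180/3 = -5204/3 ≈ -1734.7)
(x + s)*(17278 + 13269) = (-5204/3 + 32527)*(17278 + 13269) = (92377/3)*30547 = 2821840219/3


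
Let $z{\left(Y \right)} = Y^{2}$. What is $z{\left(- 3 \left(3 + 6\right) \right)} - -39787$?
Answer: $40516$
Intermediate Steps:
$z{\left(- 3 \left(3 + 6\right) \right)} - -39787 = \left(- 3 \left(3 + 6\right)\right)^{2} - -39787 = \left(\left(-3\right) 9\right)^{2} + 39787 = \left(-27\right)^{2} + 39787 = 729 + 39787 = 40516$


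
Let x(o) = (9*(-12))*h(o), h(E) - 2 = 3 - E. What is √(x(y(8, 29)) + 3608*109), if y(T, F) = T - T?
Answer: 2*√98183 ≈ 626.68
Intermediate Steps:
h(E) = 5 - E (h(E) = 2 + (3 - E) = 5 - E)
y(T, F) = 0
x(o) = -540 + 108*o (x(o) = (9*(-12))*(5 - o) = -108*(5 - o) = -540 + 108*o)
√(x(y(8, 29)) + 3608*109) = √((-540 + 108*0) + 3608*109) = √((-540 + 0) + 393272) = √(-540 + 393272) = √392732 = 2*√98183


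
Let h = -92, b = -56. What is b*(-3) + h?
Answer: 76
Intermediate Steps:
b*(-3) + h = -56*(-3) - 92 = 168 - 92 = 76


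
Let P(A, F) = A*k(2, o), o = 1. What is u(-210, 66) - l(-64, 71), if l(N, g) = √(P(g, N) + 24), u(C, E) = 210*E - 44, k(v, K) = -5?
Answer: 13816 - I*√331 ≈ 13816.0 - 18.193*I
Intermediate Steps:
u(C, E) = -44 + 210*E
P(A, F) = -5*A (P(A, F) = A*(-5) = -5*A)
l(N, g) = √(24 - 5*g) (l(N, g) = √(-5*g + 24) = √(24 - 5*g))
u(-210, 66) - l(-64, 71) = (-44 + 210*66) - √(24 - 5*71) = (-44 + 13860) - √(24 - 355) = 13816 - √(-331) = 13816 - I*√331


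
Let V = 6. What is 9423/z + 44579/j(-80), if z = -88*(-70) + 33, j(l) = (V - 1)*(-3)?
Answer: -275936402/92895 ≈ -2970.4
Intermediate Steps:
j(l) = -15 (j(l) = (6 - 1)*(-3) = 5*(-3) = -15)
z = 6193 (z = 6160 + 33 = 6193)
9423/z + 44579/j(-80) = 9423/6193 + 44579/(-15) = 9423*(1/6193) + 44579*(-1/15) = 9423/6193 - 44579/15 = -275936402/92895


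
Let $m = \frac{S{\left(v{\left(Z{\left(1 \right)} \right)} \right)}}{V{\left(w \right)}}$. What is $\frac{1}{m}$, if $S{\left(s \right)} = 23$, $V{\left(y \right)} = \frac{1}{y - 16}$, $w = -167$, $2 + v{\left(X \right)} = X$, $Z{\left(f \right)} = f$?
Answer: $- \frac{1}{4209} \approx -0.00023759$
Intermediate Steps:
$v{\left(X \right)} = -2 + X$
$V{\left(y \right)} = \frac{1}{-16 + y}$
$m = -4209$ ($m = \frac{23}{\frac{1}{-16 - 167}} = \frac{23}{\frac{1}{-183}} = \frac{23}{- \frac{1}{183}} = 23 \left(-183\right) = -4209$)
$\frac{1}{m} = \frac{1}{-4209} = - \frac{1}{4209}$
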